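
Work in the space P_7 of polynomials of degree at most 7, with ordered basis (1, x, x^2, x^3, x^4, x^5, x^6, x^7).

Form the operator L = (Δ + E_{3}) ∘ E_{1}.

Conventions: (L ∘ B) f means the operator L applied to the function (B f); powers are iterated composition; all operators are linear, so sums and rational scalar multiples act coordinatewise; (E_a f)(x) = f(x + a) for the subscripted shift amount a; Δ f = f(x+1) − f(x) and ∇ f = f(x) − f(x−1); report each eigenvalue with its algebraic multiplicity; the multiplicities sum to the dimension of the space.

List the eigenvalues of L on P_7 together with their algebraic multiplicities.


image of 1: 1
image of x: x + 5
image of x^2: x^2 + 10x + 19
image of x^3: x^3 + 15x^2 + 57x + 71
image of x^4: x^4 + 20x^3 + 114x^2 + 284x + 271
image of x^5: x^5 + 25x^4 + 190x^3 + 710x^2 + 1355x + 1055
image of x^6: x^6 + 30x^5 + 285x^4 + 1420x^3 + 4065x^2 + 6330x + 4159
image of x^7: x^7 + 35x^6 + 399x^5 + 2485x^4 + 9485x^3 + 22155x^2 + 29113x + 16511
the matrix is upper triangular; its diagonal is (1, 1, 1, 1, 1, 1, 1, 1)
for a triangular matrix the eigenvalues are the diagonal entries, with algebraic multiplicity their repetition count

λ = 1 (multiplicity 8)


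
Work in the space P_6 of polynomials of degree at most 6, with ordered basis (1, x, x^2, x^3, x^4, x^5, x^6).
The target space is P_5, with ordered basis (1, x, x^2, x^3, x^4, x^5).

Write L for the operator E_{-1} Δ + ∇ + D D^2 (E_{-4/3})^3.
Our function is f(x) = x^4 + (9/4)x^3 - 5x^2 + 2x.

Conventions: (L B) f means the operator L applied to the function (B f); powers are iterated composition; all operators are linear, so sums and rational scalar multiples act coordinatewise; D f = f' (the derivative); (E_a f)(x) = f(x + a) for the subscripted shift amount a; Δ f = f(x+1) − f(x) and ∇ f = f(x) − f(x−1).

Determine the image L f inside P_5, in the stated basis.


g(x) = 8x^3 + (3/2)x^2 - (3/2)x - 66

Δ f = 4x^3 + (51/4)x^2 + (3/4)x + 1/4
E_{-1} Δ f = 4x^3 + (3/4)x^2 - (51/4)x + 33/4
∇ f = 4x^3 + (3/4)x^2 - (51/4)x + 33/4
E_{-4/3} f = x^4 - (37/12)x^3 - (10/3)x^2 + (482/27)x - 1112/81
E_{-4/3} E_{-4/3} f = x^4 - (101/12)x^3 + (59/3)x^2 + (22/27)x - 2672/81
E_{-4/3} E_{-4/3} E_{-4/3} f = x^4 - (55/4)x^3 + 64x^2 - 106x + 24
D (E_{-4/3})^3 f = 4x^3 - (165/4)x^2 + 128x - 106
D D (E_{-4/3})^3 f = 12x^2 - (165/2)x + 128
D D^2 (E_{-4/3})^3 f = 24x - 165/2
(E_{-1} Δ + ∇ + D D^2 (E_{-4/3})^3) f = 8x^3 + (3/2)x^2 - (3/2)x - 66


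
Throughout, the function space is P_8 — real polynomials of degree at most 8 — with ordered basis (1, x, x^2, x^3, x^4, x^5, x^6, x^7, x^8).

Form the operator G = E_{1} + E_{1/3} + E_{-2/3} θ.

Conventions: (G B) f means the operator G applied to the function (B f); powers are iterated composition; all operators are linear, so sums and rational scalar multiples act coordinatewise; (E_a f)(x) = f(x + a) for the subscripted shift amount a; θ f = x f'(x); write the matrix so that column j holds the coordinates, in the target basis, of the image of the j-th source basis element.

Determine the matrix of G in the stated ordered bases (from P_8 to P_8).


image of 1: 2
image of x: 3x + 2/3
image of x^2: 4x^2 + 2
image of x^3: 5x^3 - 2x^2 + (22/3)x + 4/27
image of x^4: 6x^4 - (16/3)x^3 + (52/3)x^2 - (16/27)x + 146/81
image of x^5: 7x^5 - 10x^4 + (100/3)x^3 - (40/9)x^2 + 10x + 28/81
image of x^6: 8x^6 - 16x^5 + (170/3)x^4 - (400/27)x^3 + (890/27)x^2 + (104/81)x + 1114/729
image of x^7: 9x^7 - (70/3)x^6 + (266/3)x^5 - (980/27)x^4 + (6790/81)x^3 + (140/81)x^2 + (8246/729)x + 1292/2187
image of x^8: 10x^8 - 32x^7 + (392/3)x^6 - (224/3)x^5 + (4900/27)x^4 - (224/81)x^3 + (1288/27)x^2 + (3104/729)x + 2870/2187
each image's coordinates form column j of the matrix

the matrix is [[2, 2/3, 2, 4/27, 146/81, 28/81, 1114/729, 1292/2187, 2870/2187]; [0, 3, 0, 22/3, -16/27, 10, 104/81, 8246/729, 3104/729]; [0, 0, 4, -2, 52/3, -40/9, 890/27, 140/81, 1288/27]; [0, 0, 0, 5, -16/3, 100/3, -400/27, 6790/81, -224/81]; [0, 0, 0, 0, 6, -10, 170/3, -980/27, 4900/27]; [0, 0, 0, 0, 0, 7, -16, 266/3, -224/3]; [0, 0, 0, 0, 0, 0, 8, -70/3, 392/3]; [0, 0, 0, 0, 0, 0, 0, 9, -32]; [0, 0, 0, 0, 0, 0, 0, 0, 10]] (rows listed top to bottom)


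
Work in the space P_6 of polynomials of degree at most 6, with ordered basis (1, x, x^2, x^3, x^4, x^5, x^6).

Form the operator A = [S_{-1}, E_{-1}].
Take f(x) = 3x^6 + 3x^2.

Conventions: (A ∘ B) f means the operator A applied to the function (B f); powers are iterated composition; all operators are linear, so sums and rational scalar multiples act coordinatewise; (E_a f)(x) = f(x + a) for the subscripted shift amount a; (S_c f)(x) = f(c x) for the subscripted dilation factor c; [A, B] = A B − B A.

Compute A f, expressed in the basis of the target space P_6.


E_{-1} f = 3x^6 - 18x^5 + 45x^4 - 60x^3 + 48x^2 - 24x + 6
S_{-1} E_{-1} f = 3x^6 + 18x^5 + 45x^4 + 60x^3 + 48x^2 + 24x + 6
S_{-1} f = 3x^6 + 3x^2
E_{-1} S_{-1} f = 3x^6 - 18x^5 + 45x^4 - 60x^3 + 48x^2 - 24x + 6
[S_{-1}, E_{-1}] f = 36x^5 + 120x^3 + 48x

the image equals g(x) = 36x^5 + 120x^3 + 48x


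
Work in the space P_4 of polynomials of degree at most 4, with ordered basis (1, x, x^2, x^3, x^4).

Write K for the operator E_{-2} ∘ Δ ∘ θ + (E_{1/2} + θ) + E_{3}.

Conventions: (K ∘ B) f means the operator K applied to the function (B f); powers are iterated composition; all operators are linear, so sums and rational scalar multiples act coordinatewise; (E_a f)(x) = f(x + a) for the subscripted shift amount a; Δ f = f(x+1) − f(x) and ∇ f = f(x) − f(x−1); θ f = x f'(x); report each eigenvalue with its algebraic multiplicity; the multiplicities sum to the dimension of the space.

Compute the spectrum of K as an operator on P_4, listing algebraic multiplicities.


image of 1: 2
image of x: 3x + 9/2
image of x^2: 4x^2 + 11x + 13/4
image of x^3: 5x^3 + (39/2)x^2 + (3/4)x + 385/8
image of x^4: 6x^4 + 30x^3 - (33/2)x^2 + (441/2)x + 337/16
the matrix is upper triangular; its diagonal is (2, 3, 4, 5, 6)
for a triangular matrix the eigenvalues are the diagonal entries, with algebraic multiplicity their repetition count

λ = 2 (multiplicity 1), λ = 3 (multiplicity 1), λ = 4 (multiplicity 1), λ = 5 (multiplicity 1), λ = 6 (multiplicity 1)


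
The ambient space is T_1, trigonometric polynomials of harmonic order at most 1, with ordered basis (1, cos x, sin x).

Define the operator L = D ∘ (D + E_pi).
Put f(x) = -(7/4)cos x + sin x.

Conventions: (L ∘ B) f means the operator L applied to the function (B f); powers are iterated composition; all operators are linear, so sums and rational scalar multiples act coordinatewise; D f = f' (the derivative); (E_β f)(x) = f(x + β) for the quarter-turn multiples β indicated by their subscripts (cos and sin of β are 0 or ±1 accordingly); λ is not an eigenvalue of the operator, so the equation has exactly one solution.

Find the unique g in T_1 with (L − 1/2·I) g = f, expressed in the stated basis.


write g with unknown coordinates in the stated basis and equate coefficients in (L − 1/2·I) g = f
solving from the highest basis element down gives g = (29/26)cos x + (1/13)sin x
check: L g = -(31/26)cos x + (27/26)sin x
so L g − 1/2·g = -(7/4)cos x + sin x = f ✓

g(x) = (29/26)cos x + (1/13)sin x


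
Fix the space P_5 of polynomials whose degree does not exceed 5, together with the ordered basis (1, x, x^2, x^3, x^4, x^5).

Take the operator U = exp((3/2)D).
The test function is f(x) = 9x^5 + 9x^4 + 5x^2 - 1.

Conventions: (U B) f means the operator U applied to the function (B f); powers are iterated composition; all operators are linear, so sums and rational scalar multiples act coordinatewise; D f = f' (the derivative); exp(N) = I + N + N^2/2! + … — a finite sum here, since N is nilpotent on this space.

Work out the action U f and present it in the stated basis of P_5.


order-1 term: (135/2)x^4 + 54x^3 + 15x
order-2 term: (405/2)x^3 + (243/2)x^2 + 45/4
order-3 term: (1215/4)x^2 + (243/2)x
order-4 term: (3645/16)x + 729/16
order-5 term: 2187/32
the series for exp((3/2)D) f terminates at order 5
exp((3/2)D) f = 9x^5 + (153/2)x^4 + (513/2)x^3 + (1721/4)x^2 + (5829/16)x + 3973/32

the image equals g(x) = 9x^5 + (153/2)x^4 + (513/2)x^3 + (1721/4)x^2 + (5829/16)x + 3973/32


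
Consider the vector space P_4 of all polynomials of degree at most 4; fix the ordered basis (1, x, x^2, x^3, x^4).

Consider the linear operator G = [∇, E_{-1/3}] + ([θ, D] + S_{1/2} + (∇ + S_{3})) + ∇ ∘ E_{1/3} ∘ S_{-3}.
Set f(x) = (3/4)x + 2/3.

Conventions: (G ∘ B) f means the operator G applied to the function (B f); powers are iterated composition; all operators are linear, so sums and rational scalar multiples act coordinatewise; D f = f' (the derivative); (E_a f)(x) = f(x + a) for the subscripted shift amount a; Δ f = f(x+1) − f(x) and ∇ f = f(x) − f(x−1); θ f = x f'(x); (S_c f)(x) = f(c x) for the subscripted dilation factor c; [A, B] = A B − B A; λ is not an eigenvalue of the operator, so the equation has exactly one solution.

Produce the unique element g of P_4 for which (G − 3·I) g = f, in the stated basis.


g(x) = (3/2)x - 31/6

write g with unknown coordinates in the stated basis and equate coefficients in (G − 3·I) g = f
solving from the highest basis element down gives g = (3/2)x - 31/6
check: G g = (21/4)x - 89/6
so G g − 3·g = (3/4)x + 2/3 = f ✓


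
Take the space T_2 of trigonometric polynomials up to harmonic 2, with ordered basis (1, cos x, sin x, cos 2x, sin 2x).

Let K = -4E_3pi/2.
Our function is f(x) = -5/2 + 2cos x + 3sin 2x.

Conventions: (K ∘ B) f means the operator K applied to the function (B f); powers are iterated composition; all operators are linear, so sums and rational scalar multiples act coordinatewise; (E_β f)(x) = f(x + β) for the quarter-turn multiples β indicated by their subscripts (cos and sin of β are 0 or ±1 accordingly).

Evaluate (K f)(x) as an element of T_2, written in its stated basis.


E_3pi/2 f = -5/2 + 2sin x - 3sin 2x
(-4E_3pi/2) f = 10 - 8sin x + 12sin 2x

g(x) = 10 - 8sin x + 12sin 2x


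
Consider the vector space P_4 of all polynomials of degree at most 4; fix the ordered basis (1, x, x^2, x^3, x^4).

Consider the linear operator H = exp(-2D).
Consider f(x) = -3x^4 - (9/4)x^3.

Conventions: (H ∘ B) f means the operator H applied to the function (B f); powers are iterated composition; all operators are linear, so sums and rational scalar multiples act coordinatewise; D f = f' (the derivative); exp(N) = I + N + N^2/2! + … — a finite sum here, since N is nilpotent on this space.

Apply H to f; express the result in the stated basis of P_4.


the result is g(x) = -3x^4 + (87/4)x^3 - (117/2)x^2 + 69x - 30

order-1 term: 24x^3 + (27/2)x^2
order-2 term: -72x^2 - 27x
order-3 term: 96x + 18
order-4 term: -48
the series for exp(-2D) f terminates at order 4
exp(-2D) f = -3x^4 + (87/4)x^3 - (117/2)x^2 + 69x - 30


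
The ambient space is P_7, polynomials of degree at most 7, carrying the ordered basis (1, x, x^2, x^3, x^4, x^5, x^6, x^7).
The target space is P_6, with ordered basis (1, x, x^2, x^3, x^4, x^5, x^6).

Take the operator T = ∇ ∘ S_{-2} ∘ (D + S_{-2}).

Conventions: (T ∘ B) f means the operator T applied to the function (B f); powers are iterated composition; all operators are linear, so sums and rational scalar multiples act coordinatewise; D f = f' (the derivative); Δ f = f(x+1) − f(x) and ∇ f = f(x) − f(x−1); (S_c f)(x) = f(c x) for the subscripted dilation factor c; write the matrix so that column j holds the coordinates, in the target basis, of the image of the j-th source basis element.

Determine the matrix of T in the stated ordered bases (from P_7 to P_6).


the matrix is [[0, 4, -20, 52, -288, 944, -4288, 15936]; [0, 0, 32, -168, 1120, -4800, 25536, -112000]; [0, 0, 0, 192, -1632, 9760, -63360, 337344]; [0, 0, 0, 0, 1024, -9920, 83840, -564480]; [0, 0, 0, 0, 0, 5120, -62400, 566720]; [0, 0, 0, 0, 0, 0, 24576, -341376]; [0, 0, 0, 0, 0, 0, 0, 114688]] (rows listed top to bottom)

image of 1: 0
image of x: 4
image of x^2: 32x - 20
image of x^3: 192x^2 - 168x + 52
image of x^4: 1024x^3 - 1632x^2 + 1120x - 288
image of x^5: 5120x^4 - 9920x^3 + 9760x^2 - 4800x + 944
image of x^6: 24576x^5 - 62400x^4 + 83840x^3 - 63360x^2 + 25536x - 4288
image of x^7: 114688x^6 - 341376x^5 + 566720x^4 - 564480x^3 + 337344x^2 - 112000x + 15936
each image's coordinates form column j of the matrix


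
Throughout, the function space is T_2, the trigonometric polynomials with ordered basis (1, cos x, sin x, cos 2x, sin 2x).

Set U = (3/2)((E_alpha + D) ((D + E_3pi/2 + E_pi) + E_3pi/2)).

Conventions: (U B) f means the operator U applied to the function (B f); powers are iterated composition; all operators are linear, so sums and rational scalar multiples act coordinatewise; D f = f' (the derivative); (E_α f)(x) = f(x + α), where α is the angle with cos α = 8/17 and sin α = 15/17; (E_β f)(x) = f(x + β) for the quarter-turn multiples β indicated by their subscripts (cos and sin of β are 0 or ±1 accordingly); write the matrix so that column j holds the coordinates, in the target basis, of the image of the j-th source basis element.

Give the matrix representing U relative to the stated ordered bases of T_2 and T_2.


the matrix is [[9/2, 0, 0, 0, 0]; [0, 36/17, -60/17, 0, 0]; [0, 60/17, 36/17, 0, 0]; [0, 0, 0, -4425/578, -1710/289]; [0, 0, 0, 1710/289, -4425/578]] (rows listed top to bottom)

image of 1: 9/2
image of cos x: (36/17)cos x + (60/17)sin x
image of sin x: -(60/17)cos x + (36/17)sin x
image of cos 2x: -(4425/578)cos 2x + (1710/289)sin 2x
image of sin 2x: -(1710/289)cos 2x - (4425/578)sin 2x
each image's coordinates form column j of the matrix


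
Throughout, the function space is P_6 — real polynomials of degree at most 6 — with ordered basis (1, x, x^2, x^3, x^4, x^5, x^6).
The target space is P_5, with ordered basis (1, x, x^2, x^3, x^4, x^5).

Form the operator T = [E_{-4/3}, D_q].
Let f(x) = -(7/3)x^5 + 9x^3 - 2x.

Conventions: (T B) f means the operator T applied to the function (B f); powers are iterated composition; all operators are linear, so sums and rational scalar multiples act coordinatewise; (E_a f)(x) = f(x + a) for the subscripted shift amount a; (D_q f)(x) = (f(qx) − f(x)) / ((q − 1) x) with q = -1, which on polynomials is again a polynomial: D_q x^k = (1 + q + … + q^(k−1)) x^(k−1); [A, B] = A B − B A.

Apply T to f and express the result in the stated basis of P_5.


D_q f = -(7/3)x^4 + 9x^2 - 2
E_{-4/3} D_q f = -(7/3)x^4 + (112/9)x^3 - (143/9)x^2 - (152/81)x + 1610/243
E_{-4/3} f = -(7/3)x^5 + (140/9)x^4 - (877/27)x^3 + (1564/81)x^2 + (2218/243)x - 6440/729
D_q E_{-4/3} f = -(7/3)x^4 - (877/27)x^2 + 2218/243
[E_{-4/3}, D_q] f = (112/9)x^3 + (448/27)x^2 - (152/81)x - 608/243

the image equals g(x) = (112/9)x^3 + (448/27)x^2 - (152/81)x - 608/243


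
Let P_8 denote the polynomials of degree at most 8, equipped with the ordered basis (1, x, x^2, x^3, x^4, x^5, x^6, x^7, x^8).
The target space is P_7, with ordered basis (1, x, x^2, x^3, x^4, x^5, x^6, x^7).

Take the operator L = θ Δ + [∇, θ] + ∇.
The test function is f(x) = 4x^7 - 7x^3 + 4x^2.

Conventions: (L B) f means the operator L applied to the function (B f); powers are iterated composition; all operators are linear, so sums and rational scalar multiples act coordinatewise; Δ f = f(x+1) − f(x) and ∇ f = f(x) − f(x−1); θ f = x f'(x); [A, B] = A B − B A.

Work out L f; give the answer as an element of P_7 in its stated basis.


Δ f = 28x^6 + 84x^5 + 140x^4 + 140x^3 + 63x^2 + 15x + 1
θ Δ f = 168x^6 + 420x^5 + 560x^4 + 420x^3 + 126x^2 + 15x
θ f = 28x^7 - 21x^3 + 8x^2
∇ θ f = 196x^6 - 588x^5 + 980x^4 - 980x^3 + 525x^2 - 117x - 1
∇ f = 28x^6 - 84x^5 + 140x^4 - 140x^3 + 63x^2 + x - 7
θ ∇ f = 168x^6 - 420x^5 + 560x^4 - 420x^3 + 126x^2 + x
[∇, θ] f = 28x^6 - 168x^5 + 420x^4 - 560x^3 + 399x^2 - 118x - 1
∇ f = 28x^6 - 84x^5 + 140x^4 - 140x^3 + 63x^2 + x - 7
(θ Δ + [∇, θ] + ∇) f = 224x^6 + 168x^5 + 1120x^4 - 280x^3 + 588x^2 - 102x - 8

the result is g(x) = 224x^6 + 168x^5 + 1120x^4 - 280x^3 + 588x^2 - 102x - 8


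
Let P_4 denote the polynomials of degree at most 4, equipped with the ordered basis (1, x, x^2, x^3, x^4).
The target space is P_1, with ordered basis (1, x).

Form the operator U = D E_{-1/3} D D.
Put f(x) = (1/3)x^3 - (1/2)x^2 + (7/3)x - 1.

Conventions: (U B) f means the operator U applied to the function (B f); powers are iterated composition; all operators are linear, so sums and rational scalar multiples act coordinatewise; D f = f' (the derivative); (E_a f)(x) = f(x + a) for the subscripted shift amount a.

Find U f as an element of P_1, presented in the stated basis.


D f = x^2 - x + 7/3
D D f = 2x - 1
E_{-1/3} D D f = 2x - 5/3
D (E_{-1/3} D D) f = 2

g(x) = 2


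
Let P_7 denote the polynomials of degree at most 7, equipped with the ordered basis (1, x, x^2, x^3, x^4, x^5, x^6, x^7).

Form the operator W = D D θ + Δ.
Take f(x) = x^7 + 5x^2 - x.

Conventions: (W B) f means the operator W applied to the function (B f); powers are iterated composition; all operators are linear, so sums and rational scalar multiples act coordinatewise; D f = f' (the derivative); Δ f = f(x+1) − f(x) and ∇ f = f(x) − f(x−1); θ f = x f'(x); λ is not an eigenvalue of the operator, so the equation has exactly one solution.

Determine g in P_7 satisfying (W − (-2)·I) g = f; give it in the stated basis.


write g with unknown coordinates in the stated basis and equate coefficients in (W − (-2)·I) g = f
solving from the highest basis element down gives g = (1/2)x^7 - (7/4)x^6 - (147/2)x^5 + (2765/8)x^4 + 3360x^3 - 13994x^2 - (43581/2)x + 705037/16
check: W g = (7/2)x^6 + 147x^5 - (2765/4)x^4 - 6720x^3 + 27993x^2 + 43580x - 705037/8
so W g − (-2)·g = x^7 + 5x^2 - x = f ✓

g(x) = (1/2)x^7 - (7/4)x^6 - (147/2)x^5 + (2765/8)x^4 + 3360x^3 - 13994x^2 - (43581/2)x + 705037/16


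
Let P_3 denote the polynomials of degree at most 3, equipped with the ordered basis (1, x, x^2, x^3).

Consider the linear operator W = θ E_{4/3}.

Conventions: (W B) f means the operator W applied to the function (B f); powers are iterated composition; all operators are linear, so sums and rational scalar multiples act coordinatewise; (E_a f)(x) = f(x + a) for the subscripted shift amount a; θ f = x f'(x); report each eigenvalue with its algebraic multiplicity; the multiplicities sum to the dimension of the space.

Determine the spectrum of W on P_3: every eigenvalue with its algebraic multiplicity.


image of 1: 0
image of x: x
image of x^2: 2x^2 + (8/3)x
image of x^3: 3x^3 + 8x^2 + (16/3)x
the matrix is upper triangular; its diagonal is (0, 1, 2, 3)
for a triangular matrix the eigenvalues are the diagonal entries, with algebraic multiplicity their repetition count

λ = 0 (multiplicity 1), λ = 1 (multiplicity 1), λ = 2 (multiplicity 1), λ = 3 (multiplicity 1)


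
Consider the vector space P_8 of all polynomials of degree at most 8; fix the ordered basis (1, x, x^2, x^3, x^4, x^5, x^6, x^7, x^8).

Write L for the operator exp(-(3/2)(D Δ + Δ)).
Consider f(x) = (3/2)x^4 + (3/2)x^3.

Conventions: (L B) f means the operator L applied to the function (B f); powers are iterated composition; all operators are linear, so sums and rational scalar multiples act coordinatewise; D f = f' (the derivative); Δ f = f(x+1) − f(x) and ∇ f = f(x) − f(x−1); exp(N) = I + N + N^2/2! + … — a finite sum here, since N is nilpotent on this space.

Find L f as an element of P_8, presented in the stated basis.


order-1 term: -9x^3 - (189/4)x^2 - (225/4)x - 81/4
order-2 term: (81/4)x^2 + (1053/8)x + 351/2
order-3 term: -(81/4)x - 1539/16
order-4 term: 243/32
the series for exp(-(3/2)(D Δ + Δ)) f terminates at order 4
exp(-(3/2)(D Δ + Δ)) f = (3/2)x^4 - (15/2)x^3 - 27x^2 + (441/8)x + 2133/32

the image equals g(x) = (3/2)x^4 - (15/2)x^3 - 27x^2 + (441/8)x + 2133/32


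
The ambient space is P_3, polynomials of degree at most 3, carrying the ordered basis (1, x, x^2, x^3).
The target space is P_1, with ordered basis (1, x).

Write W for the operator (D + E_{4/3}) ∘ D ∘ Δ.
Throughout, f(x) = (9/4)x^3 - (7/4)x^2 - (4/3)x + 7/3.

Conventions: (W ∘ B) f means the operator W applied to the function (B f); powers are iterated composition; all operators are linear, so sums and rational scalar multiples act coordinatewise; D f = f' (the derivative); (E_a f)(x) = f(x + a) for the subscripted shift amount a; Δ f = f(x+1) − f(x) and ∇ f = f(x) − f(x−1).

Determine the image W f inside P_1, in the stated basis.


the result is g(x) = (27/2)x + 139/4

Δ f = (27/4)x^2 + (13/4)x - 5/6
D Δ f = (27/2)x + 13/4
D (D ∘ Δ) f = 27/2
E_{4/3} (D ∘ Δ) f = (27/2)x + 85/4
(D + E_{4/3}) (D ∘ Δ) f = (27/2)x + 139/4


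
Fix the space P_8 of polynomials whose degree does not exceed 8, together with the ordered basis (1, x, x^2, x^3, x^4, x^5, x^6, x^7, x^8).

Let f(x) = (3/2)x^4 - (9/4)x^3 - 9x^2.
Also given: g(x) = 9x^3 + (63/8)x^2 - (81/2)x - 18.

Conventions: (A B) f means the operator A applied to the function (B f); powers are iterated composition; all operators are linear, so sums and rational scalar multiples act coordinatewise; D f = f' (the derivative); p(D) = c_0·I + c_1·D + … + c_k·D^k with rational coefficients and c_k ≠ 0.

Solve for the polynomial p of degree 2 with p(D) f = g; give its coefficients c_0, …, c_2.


c_0 = 0, c_1 = 3/2, c_2 = 1

D^0 f = (3/2)x^4 - (9/4)x^3 - 9x^2
D^1 f = 6x^3 - (27/4)x^2 - 18x
D^2 f = 18x^2 - (27/2)x - 18
matching coefficients of g against c_0 f + c_1 Df + … from the top degree down determines the c_i
solution: c_0 = 0, c_1 = 3/2, c_2 = 1


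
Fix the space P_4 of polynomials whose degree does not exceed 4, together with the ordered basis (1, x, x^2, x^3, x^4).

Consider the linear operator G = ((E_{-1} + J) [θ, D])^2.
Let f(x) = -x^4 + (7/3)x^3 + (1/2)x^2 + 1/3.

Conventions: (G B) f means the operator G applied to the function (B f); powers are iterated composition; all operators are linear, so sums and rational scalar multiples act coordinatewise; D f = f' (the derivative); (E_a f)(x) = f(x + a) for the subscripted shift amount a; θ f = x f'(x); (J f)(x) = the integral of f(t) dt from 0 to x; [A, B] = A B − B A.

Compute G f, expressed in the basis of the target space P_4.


D f = -4x^3 + 7x^2 + x
θ D f = -12x^3 + 14x^2 + x
θ f = -4x^4 + 7x^3 + x^2
D θ f = -16x^3 + 21x^2 + 2x
[θ, D] f = 4x^3 - 7x^2 - x
E_{-1} [θ, D] f = 4x^3 - 19x^2 + 25x - 10
J [θ, D] f = x^4 - (7/3)x^3 - (1/2)x^2
(E_{-1} + J) [θ, D] f = x^4 + (5/3)x^3 - (39/2)x^2 + 25x - 10
D ((E_{-1} + J) [θ, D]) f = 4x^3 + 5x^2 - 39x + 25
θ D ((E_{-1} + J) [θ, D]) f = 12x^3 + 10x^2 - 39x
θ ((E_{-1} + J) [θ, D]) f = 4x^4 + 5x^3 - 39x^2 + 25x
D θ ((E_{-1} + J) [θ, D]) f = 16x^3 + 15x^2 - 78x + 25
[θ, D] ((E_{-1} + J) [θ, D]) f = -4x^3 - 5x^2 + 39x - 25
E_{-1} [θ, D] ((E_{-1} + J) [θ, D]) f = -4x^3 + 7x^2 + 37x - 65
J [θ, D] ((E_{-1} + J) [θ, D]) f = -x^4 - (5/3)x^3 + (39/2)x^2 - 25x
(E_{-1} + J) [θ, D] ((E_{-1} + J) [θ, D]) f = -x^4 - (17/3)x^3 + (53/2)x^2 + 12x - 65

g(x) = -x^4 - (17/3)x^3 + (53/2)x^2 + 12x - 65


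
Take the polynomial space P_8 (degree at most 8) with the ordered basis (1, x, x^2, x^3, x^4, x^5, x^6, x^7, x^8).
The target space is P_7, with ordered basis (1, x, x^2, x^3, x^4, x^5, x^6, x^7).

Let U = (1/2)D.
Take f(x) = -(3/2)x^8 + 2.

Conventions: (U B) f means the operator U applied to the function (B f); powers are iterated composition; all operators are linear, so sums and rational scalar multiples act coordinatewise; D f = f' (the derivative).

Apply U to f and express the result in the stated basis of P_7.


D f = -12x^7
((1/2)D) f = -6x^7

g(x) = -6x^7


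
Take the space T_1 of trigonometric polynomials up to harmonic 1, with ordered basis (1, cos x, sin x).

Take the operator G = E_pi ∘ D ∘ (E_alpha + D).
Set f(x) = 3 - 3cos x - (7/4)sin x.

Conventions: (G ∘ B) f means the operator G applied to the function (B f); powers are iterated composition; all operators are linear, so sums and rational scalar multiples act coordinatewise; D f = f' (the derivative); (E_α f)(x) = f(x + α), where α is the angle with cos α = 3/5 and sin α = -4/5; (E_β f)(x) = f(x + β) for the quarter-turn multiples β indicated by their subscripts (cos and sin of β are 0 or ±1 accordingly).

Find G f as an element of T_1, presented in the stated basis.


the result is g(x) = (9/20)cos x - (43/20)sin x

E_alpha f = 3 - (2/5)cos x - (69/20)sin x
D f = -(7/4)cos x + 3sin x
(E_alpha + D) f = 3 - (43/20)cos x - (9/20)sin x
D (E_alpha + D) f = -(9/20)cos x + (43/20)sin x
E_pi D (E_alpha + D) f = (9/20)cos x - (43/20)sin x


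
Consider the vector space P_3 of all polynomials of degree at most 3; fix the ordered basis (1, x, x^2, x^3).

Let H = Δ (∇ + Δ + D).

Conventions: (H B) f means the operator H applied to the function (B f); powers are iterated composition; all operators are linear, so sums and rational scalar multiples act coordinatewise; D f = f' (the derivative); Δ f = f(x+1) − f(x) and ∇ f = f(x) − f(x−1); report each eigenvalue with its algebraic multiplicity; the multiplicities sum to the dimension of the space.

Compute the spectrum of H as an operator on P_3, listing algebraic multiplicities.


image of 1: 0
image of x: 0
image of x^2: 6
image of x^3: 18x + 9
the matrix is upper triangular; its diagonal is (0, 0, 0, 0)
for a triangular matrix the eigenvalues are the diagonal entries, with algebraic multiplicity their repetition count

λ = 0 (multiplicity 4)


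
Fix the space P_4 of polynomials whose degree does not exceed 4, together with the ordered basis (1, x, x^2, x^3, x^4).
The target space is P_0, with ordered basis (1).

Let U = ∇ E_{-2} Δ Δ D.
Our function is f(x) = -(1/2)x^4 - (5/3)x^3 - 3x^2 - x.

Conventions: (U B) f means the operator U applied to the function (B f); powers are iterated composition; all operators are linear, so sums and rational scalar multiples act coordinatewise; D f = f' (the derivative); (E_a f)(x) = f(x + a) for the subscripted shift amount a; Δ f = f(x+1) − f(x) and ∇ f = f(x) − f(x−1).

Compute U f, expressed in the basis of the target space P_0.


D f = -2x^3 - 5x^2 - 6x - 1
Δ D f = -6x^2 - 16x - 13
Δ Δ D f = -12x - 22
E_{-2} (Δ Δ D) f = -12x + 2
∇ E_{-2} (Δ Δ D) f = -12

g(x) = -12


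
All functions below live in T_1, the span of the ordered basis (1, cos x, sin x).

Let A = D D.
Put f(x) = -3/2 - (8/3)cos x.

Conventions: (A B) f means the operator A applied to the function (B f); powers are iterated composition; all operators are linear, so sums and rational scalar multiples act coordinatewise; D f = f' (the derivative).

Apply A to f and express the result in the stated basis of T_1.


g(x) = (8/3)cos x

D f = (8/3)sin x
D D f = (8/3)cos x


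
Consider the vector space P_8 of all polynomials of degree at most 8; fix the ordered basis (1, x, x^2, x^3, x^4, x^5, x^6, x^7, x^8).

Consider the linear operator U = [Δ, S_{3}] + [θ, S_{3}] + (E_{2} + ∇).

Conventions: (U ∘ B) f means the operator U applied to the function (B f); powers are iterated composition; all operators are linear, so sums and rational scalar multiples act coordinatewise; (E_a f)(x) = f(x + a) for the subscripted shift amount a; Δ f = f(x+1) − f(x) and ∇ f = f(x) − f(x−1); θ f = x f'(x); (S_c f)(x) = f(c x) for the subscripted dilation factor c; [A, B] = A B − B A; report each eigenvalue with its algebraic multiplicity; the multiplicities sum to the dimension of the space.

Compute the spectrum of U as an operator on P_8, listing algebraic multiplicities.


image of 1: 1
image of x: x + 5
image of x^2: x^2 + 18x + 11
image of x^3: x^3 + 63x^2 + 81x + 35
image of x^4: x^4 + 228x^3 + 450x^2 + 348x + 95
image of x^5: x^5 + 825x^4 + 2190x^3 + 2430x^2 + 1275x + 275
image of x^6: x^6 + 2934x^5 + 9765x^4 + 14220x^3 + 11025x^2 + 4554x + 791
image of x^7: x^7 + 10227x^6 + 40887x^5 + 74025x^4 + 76125x^3 + 46431x^2 + 15729x + 2315
image of x^8: x^8 + 35016x^7 + 163380x^6 + 354312x^5 + 454650x^4 + 367752x^3 + 185220x^2 + 53496x + 6815
the matrix is upper triangular; its diagonal is (1, 1, 1, 1, 1, 1, 1, 1, 1)
for a triangular matrix the eigenvalues are the diagonal entries, with algebraic multiplicity their repetition count

λ = 1 (multiplicity 9)


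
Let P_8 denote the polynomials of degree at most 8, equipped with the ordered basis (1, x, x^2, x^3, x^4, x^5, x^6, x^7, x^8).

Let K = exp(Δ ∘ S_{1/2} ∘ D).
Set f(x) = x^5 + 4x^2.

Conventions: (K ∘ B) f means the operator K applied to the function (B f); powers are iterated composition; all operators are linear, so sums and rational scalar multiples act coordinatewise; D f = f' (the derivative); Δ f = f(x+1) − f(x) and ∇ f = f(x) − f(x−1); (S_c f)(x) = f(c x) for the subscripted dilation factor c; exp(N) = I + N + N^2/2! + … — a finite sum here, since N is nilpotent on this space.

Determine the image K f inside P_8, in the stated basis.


order-1 term: (5/4)x^3 + (15/8)x^2 + (5/4)x + 69/16
order-2 term: (15/16)x + 45/32
the series for exp(Δ ∘ S_{1/2} ∘ D) f terminates at order 2
exp(Δ ∘ S_{1/2} ∘ D) f = x^5 + (5/4)x^3 + (47/8)x^2 + (35/16)x + 183/32

g(x) = x^5 + (5/4)x^3 + (47/8)x^2 + (35/16)x + 183/32


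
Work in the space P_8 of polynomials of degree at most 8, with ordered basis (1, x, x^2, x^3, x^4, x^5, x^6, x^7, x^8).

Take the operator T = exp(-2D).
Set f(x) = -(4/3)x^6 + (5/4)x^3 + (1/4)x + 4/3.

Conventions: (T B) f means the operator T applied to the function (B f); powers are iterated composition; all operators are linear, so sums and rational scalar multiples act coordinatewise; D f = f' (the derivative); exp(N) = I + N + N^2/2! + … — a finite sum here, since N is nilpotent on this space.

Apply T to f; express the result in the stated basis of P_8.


g(x) = -(4/3)x^6 + 16x^5 - 80x^4 + (2575/12)x^3 - (655/2)x^2 + (1085/4)x - 189/2

order-1 term: 16x^5 - (15/2)x^2 - 1/2
order-2 term: -80x^4 + 15x
order-3 term: (640/3)x^3 - 10
order-4 term: -320x^2
order-5 term: 256x
order-6 term: -256/3
the series for exp(-2D) f terminates at order 6
exp(-2D) f = -(4/3)x^6 + 16x^5 - 80x^4 + (2575/12)x^3 - (655/2)x^2 + (1085/4)x - 189/2


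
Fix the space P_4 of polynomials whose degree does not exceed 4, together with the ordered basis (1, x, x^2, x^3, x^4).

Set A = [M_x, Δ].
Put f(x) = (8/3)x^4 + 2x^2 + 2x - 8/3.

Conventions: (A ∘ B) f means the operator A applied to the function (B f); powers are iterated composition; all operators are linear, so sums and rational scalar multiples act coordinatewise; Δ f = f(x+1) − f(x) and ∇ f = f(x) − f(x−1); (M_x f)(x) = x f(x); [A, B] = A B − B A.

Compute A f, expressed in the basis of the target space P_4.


the result is g(x) = -(8/3)x^4 - (32/3)x^3 - 18x^2 - (50/3)x - 4

Δ f = (32/3)x^3 + 16x^2 + (44/3)x + 20/3
M_x Δ f = (32/3)x^4 + 16x^3 + (44/3)x^2 + (20/3)x
M_x f = (8/3)x^5 + 2x^3 + 2x^2 - (8/3)x
Δ M_x f = (40/3)x^4 + (80/3)x^3 + (98/3)x^2 + (70/3)x + 4
[M_x, Δ] f = -(8/3)x^4 - (32/3)x^3 - 18x^2 - (50/3)x - 4


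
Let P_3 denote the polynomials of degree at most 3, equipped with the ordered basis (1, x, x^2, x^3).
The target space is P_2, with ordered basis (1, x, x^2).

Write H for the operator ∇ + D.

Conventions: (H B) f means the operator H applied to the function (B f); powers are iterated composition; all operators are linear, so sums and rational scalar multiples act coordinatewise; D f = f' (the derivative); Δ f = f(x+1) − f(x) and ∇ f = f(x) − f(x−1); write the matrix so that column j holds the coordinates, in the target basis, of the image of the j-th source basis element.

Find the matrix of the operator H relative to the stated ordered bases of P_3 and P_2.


image of 1: 0
image of x: 2
image of x^2: 4x - 1
image of x^3: 6x^2 - 3x + 1
each image's coordinates form column j of the matrix

the matrix is [[0, 2, -1, 1]; [0, 0, 4, -3]; [0, 0, 0, 6]] (rows listed top to bottom)


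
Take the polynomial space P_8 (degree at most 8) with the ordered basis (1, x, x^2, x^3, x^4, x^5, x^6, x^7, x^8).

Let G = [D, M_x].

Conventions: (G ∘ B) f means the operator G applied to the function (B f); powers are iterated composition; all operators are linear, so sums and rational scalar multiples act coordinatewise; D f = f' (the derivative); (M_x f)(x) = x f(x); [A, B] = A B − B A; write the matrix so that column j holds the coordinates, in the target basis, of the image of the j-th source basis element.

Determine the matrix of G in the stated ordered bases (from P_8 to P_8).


image of 1: 1
image of x: x
image of x^2: x^2
image of x^3: x^3
image of x^4: x^4
image of x^5: x^5
image of x^6: x^6
image of x^7: x^7
image of x^8: x^8
each image's coordinates form column j of the matrix

the matrix is [[1, 0, 0, 0, 0, 0, 0, 0, 0]; [0, 1, 0, 0, 0, 0, 0, 0, 0]; [0, 0, 1, 0, 0, 0, 0, 0, 0]; [0, 0, 0, 1, 0, 0, 0, 0, 0]; [0, 0, 0, 0, 1, 0, 0, 0, 0]; [0, 0, 0, 0, 0, 1, 0, 0, 0]; [0, 0, 0, 0, 0, 0, 1, 0, 0]; [0, 0, 0, 0, 0, 0, 0, 1, 0]; [0, 0, 0, 0, 0, 0, 0, 0, 1]] (rows listed top to bottom)


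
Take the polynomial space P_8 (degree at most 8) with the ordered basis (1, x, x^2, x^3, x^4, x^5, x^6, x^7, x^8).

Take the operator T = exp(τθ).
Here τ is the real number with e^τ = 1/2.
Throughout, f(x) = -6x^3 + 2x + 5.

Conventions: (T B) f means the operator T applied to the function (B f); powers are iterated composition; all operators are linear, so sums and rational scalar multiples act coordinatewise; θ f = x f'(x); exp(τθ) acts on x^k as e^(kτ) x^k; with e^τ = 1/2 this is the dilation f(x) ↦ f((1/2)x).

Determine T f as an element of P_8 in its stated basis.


the result is g(x) = -(3/4)x^3 + x + 5

exp(τθ) x^k = e^(kτ) x^k; with e^τ = 1/2 this sends x^k to (1/2)^k x^k
x ↦ 1/2 x
x^3 ↦ 1/8 x^3
applying this coordinatewise to f: exp(τθ) f = -(3/4)x^3 + x + 5


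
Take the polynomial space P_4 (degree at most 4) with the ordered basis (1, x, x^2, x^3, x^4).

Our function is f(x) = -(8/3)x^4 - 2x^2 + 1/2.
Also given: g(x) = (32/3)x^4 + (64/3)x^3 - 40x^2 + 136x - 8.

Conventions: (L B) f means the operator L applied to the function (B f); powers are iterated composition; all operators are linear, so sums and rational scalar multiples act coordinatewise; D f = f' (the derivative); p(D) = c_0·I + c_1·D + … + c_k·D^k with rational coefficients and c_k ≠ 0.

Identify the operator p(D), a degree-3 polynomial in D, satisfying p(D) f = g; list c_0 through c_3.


D^0 f = -(8/3)x^4 - 2x^2 + 1/2
D^1 f = -(32/3)x^3 - 4x
D^2 f = -32x^2 - 4
D^3 f = -64x
matching coefficients of g against c_0 f + c_1 Df + … from the top degree down determines the c_i
solution: c_0 = -4, c_1 = -2, c_2 = 3/2, c_3 = -2

c_0 = -4, c_1 = -2, c_2 = 3/2, c_3 = -2


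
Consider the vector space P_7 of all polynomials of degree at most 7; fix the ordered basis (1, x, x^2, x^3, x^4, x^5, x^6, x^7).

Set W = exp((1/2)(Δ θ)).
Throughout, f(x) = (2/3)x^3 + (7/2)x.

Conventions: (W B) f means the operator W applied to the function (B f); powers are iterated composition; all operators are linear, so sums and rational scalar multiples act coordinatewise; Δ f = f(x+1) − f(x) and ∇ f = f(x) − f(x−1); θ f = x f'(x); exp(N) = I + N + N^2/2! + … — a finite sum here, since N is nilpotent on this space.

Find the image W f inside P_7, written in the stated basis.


the result is g(x) = (2/3)x^3 + 3x^2 + (19/2)x + 11/2

order-1 term: 3x^2 + 3x + 11/4
order-2 term: 3x + 9/4
order-3 term: 1/2
the series for exp((1/2)(Δ θ)) f terminates at order 3
exp((1/2)(Δ θ)) f = (2/3)x^3 + 3x^2 + (19/2)x + 11/2


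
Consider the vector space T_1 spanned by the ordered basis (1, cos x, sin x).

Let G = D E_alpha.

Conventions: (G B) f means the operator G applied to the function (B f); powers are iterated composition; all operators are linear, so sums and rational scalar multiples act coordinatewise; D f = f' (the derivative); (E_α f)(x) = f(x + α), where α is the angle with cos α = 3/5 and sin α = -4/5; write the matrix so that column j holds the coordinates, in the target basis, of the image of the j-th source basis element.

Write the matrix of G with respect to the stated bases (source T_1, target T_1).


image of 1: 0
image of cos x: (4/5)cos x - (3/5)sin x
image of sin x: (3/5)cos x + (4/5)sin x
each image's coordinates form column j of the matrix

the matrix is [[0, 0, 0]; [0, 4/5, 3/5]; [0, -3/5, 4/5]] (rows listed top to bottom)


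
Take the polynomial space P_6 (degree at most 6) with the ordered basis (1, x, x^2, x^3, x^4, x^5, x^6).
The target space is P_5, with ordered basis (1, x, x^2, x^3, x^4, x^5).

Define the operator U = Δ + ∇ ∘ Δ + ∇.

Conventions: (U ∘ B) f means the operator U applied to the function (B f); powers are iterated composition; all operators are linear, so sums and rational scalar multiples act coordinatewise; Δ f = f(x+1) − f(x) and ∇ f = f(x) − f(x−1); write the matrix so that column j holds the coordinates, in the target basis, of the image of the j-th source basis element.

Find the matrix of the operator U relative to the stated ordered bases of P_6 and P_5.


the matrix is [[0, 2, 2, 2, 2, 2, 2]; [0, 0, 4, 6, 8, 10, 12]; [0, 0, 0, 6, 12, 20, 30]; [0, 0, 0, 0, 8, 20, 40]; [0, 0, 0, 0, 0, 10, 30]; [0, 0, 0, 0, 0, 0, 12]] (rows listed top to bottom)

image of 1: 0
image of x: 2
image of x^2: 4x + 2
image of x^3: 6x^2 + 6x + 2
image of x^4: 8x^3 + 12x^2 + 8x + 2
image of x^5: 10x^4 + 20x^3 + 20x^2 + 10x + 2
image of x^6: 12x^5 + 30x^4 + 40x^3 + 30x^2 + 12x + 2
each image's coordinates form column j of the matrix


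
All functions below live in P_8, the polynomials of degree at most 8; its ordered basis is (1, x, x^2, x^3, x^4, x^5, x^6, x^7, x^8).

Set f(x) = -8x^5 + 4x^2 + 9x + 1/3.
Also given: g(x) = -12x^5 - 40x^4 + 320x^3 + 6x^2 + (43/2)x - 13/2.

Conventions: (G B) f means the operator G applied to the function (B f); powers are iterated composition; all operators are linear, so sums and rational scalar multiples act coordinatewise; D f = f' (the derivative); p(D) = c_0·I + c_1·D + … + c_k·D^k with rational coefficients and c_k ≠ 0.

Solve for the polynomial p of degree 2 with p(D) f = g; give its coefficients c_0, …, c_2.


p(D) = (3/2)·I + D − 2·D^2, i.e. c_0 = 3/2, c_1 = 1, c_2 = -2

D^0 f = -8x^5 + 4x^2 + 9x + 1/3
D^1 f = -40x^4 + 8x + 9
D^2 f = -160x^3 + 8
matching coefficients of g against c_0 f + c_1 Df + … from the top degree down determines the c_i
solution: c_0 = 3/2, c_1 = 1, c_2 = -2


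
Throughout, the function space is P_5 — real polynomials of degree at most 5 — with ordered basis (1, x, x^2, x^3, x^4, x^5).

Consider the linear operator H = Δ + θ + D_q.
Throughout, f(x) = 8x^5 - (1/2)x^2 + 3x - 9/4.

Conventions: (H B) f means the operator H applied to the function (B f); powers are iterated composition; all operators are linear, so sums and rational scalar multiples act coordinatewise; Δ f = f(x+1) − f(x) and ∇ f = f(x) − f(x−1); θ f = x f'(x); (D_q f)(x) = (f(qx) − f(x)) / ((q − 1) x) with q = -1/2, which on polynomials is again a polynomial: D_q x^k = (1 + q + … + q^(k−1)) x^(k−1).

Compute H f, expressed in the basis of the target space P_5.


g(x) = 40x^5 + (91/2)x^4 + 80x^3 + 79x^2 + (167/4)x + 27/2

Δ f = 40x^4 + 80x^3 + 80x^2 + 39x + 21/2
θ f = 40x^5 - x^2 + 3x
D_q f = (11/2)x^4 - (1/4)x + 3
(Δ + θ + D_q) f = 40x^5 + (91/2)x^4 + 80x^3 + 79x^2 + (167/4)x + 27/2


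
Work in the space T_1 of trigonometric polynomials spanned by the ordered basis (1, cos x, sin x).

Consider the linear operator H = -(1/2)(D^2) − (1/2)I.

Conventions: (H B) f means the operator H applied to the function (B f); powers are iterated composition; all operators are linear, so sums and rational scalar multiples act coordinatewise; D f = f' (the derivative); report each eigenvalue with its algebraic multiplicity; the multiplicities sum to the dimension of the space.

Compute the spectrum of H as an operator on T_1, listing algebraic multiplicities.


λ = -1/2 (multiplicity 1), λ = 0 (multiplicity 2)

image of 1: -1/2
image of cos x: 0
image of sin x: 0
the matrix is diagonal; its diagonal is (-1/2, 0, 0)
for a triangular matrix the eigenvalues are the diagonal entries, with algebraic multiplicity their repetition count
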